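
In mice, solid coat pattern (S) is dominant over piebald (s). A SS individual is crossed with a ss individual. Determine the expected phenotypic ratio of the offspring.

Punnett square for SS × ss:
Offspring genotypes: 4 Ss
solid: 4, piebald: 0
Ratio: all solid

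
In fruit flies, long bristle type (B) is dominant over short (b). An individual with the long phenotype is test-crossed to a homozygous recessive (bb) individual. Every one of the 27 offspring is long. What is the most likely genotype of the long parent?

Test cross: ? × bb
All offspring are long.
If the unknown parent were heterozygous (Bb), about half of 27 offspring would be short; none are. The unknown parent is most likely homozygous dominant (BB).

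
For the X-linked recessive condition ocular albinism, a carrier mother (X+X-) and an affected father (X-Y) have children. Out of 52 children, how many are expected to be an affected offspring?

Cross: X+X- × X-Y
Offspring: 1 X+X-, 1 X+Y, 1 X-X-, 1 X-Y
Probability of an affected offspring: 2/4 = 1/2
Expected count = 1/2 × 52 = 26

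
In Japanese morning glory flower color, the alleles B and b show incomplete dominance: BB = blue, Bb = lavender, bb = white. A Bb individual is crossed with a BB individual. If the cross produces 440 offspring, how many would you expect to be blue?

Punnett square for Bb × BB:
Offspring genotypes: 2 BB, 2 Bb
Phenotype counts: 2 blue, 2 lavender
blue: 2 out of 4 → fraction 1/2
Expected count = 1/2 × 440 = 220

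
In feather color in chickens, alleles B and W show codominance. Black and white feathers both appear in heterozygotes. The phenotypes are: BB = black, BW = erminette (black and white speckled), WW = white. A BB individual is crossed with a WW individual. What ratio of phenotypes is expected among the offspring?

Punnett square for BB × WW:
Offspring genotypes: 4 BW
Phenotype counts: 4 erminette (black and white speckled)
Ratio: all erminette (black and white speckled)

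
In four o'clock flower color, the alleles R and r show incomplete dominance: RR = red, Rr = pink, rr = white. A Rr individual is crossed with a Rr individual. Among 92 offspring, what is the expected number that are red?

Punnett square for Rr × Rr:
Offspring genotypes: 1 RR, 2 Rr, 1 rr
Phenotype counts: 1 red, 2 pink, 1 white
red: 1 out of 4 → fraction 1/4
Expected count = 1/4 × 92 = 23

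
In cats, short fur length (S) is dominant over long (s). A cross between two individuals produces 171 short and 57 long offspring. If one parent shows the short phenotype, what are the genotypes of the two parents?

Observed offspring: 171 short, 57 long
The observed ratio simplifies to 3:1. Long (ss) offspring appear, so each parent must contribute one s allele. The parent stated to show short carries S, so it is Ss. The other parent is then either Ss or ss: Ss × ss would give a 1:1 split, whereas Ss × Ss gives 3:1 — matching the data. So both parents are heterozygous (Ss × Ss).
Parent genotypes: Ss × Ss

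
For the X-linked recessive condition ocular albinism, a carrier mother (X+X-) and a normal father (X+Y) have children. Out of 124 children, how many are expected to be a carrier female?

Cross: X+X- × X+Y
Offspring: 1 X+X+, 1 X+Y, 1 X+X-, 1 X-Y
Probability of a carrier female: 1/4
Expected count = 1/4 × 124 = 31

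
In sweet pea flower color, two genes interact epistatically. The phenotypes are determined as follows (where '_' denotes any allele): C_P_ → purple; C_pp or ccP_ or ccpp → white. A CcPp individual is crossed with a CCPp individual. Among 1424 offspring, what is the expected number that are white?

Cross: CcPp × CCPp — consider each gene separately:
C gene: Cc × CC → 2 CC, 2 Cc → 4 C_ (out of 4)
P gene: Pp × Pp → 1 PP, 2 Pp, 1 pp → 3 P_ : 1 pp (out of 4)
Genotype classes (out of 4 × 4 = 16): C_P_ = 4×3 = 12; C_pp = 4×1 = 4
Apply the phenotype rules: C_P_ (12) → purple; C_pp (4) → white
Phenotype counts (out of 16): 12 purple, 4 white
white: 4 out of 16 → fraction 1/4
Expected count = 1/4 × 1424 = 356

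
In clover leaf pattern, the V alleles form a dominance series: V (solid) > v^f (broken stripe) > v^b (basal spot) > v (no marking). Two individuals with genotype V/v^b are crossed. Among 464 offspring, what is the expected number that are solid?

Cross: V/v^b × V/v^b
Allele dominance: V > v^f > v^b > v
Offspring genotypes: 1 V/V, 2 V/v^b, 1 v^b/v^b
Phenotype counts: 3 solid, 1 basal spot
solid: 3 out of 4 → fraction 3/4
Expected count = 3/4 × 464 = 348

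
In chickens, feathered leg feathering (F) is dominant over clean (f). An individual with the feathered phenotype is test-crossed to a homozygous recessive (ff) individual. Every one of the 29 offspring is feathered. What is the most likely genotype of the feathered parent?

Test cross: ? × ff
All offspring are feathered.
If the unknown parent were heterozygous (Ff), about half of 29 offspring would be clean; none are. The unknown parent is most likely homozygous dominant (FF).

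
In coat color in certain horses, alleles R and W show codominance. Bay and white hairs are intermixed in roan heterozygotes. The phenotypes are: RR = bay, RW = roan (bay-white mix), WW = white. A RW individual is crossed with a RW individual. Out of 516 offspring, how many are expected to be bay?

Punnett square for RW × RW:
Offspring genotypes: 1 RR, 2 RW, 1 WW
Phenotype counts: 1 bay, 2 roan (bay-white mix), 1 white
bay: 1 out of 4 → fraction 1/4
Expected count = 1/4 × 516 = 129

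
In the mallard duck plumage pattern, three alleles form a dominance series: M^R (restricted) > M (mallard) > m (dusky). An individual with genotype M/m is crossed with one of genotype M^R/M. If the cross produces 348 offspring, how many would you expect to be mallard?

Cross: M/m × M^R/M
Allele dominance: M^R > M > m
Offspring genotypes: 1 M^R/M, 1 M/M, 1 M^R/m, 1 M/m
Phenotype counts: 2 restricted, 2 mallard
mallard: 2 out of 4 → fraction 1/2
Expected count = 1/2 × 348 = 174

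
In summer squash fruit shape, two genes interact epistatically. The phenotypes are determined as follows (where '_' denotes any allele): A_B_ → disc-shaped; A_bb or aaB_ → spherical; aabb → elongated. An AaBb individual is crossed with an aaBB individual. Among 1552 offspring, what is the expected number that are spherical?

Cross: AaBb × aaBB — consider each gene separately:
A gene: Aa × aa → 2 Aa, 2 aa → 2 A_ : 2 aa (out of 4)
B gene: Bb × BB → 2 BB, 2 Bb → 4 B_ (out of 4)
Genotype classes (out of 4 × 4 = 16): A_B_ = 2×4 = 8; aaB_ = 2×4 = 8
Apply the phenotype rules: A_B_ (8) → disc-shaped; aaB_ (8) → spherical
Phenotype counts (out of 16): 8 disc-shaped, 8 spherical
spherical: 8 out of 16 → fraction 1/2
Expected count = 1/2 × 1552 = 776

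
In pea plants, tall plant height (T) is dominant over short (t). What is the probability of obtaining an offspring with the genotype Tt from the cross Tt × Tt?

Punnett square for Tt × Tt:
Offspring genotypes: 1 TT, 2 Tt, 1 tt
Total offspring: 4
Count with target: 2
Probability: 2/4 = 1/2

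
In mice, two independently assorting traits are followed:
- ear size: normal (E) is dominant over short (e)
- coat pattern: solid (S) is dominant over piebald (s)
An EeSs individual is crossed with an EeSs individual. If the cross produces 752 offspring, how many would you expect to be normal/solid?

Dihybrid cross EeSs × EeSs — consider each gene separately:
ear size: Ee × Ee → 1 EE, 2 Ee, 1 ee → 3 E_ : 1 ee (out of 4)
coat pattern: Ss × Ss → 1 SS, 2 Ss, 1 ss → 3 S_ : 1 ss (out of 4)
Combine (counts out of 4 × 4 = 16): normal/solid (E_S_) = 3×3 = 9; normal/piebald (E_ss) = 3×1 = 3; short/solid (eeS_) = 1×3 = 3; short/piebald (eess) = 1×1 = 1
Phenotype counts (out of 16): 9 normal/solid, 3 normal/piebald, 3 short/solid, 1 short/piebald
normal/solid: 9 out of 16 → fraction 9/16
Expected count = 9/16 × 752 = 423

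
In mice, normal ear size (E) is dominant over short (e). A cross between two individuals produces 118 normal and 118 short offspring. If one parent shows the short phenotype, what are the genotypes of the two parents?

Observed offspring: 118 normal, 118 short
The observed ratio simplifies to 1:1. One parent shows short, so its genotype must be ee. A 1:1 offspring split requires the other parent to be heterozygous (Ee).
Parent genotypes: ee × Ee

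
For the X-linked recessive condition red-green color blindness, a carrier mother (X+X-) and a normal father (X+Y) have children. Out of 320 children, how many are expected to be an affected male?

Cross: X+X- × X+Y
Offspring: 1 X+X+, 1 X+Y, 1 X+X-, 1 X-Y
Probability of an affected male: 1/4
Expected count = 1/4 × 320 = 80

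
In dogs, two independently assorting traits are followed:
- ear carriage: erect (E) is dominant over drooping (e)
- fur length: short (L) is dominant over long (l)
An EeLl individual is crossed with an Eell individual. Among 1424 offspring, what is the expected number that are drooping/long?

Dihybrid cross EeLl × Eell — consider each gene separately:
ear carriage: Ee × Ee → 1 EE, 2 Ee, 1 ee → 3 E_ : 1 ee (out of 4)
fur length: Ll × ll → 2 Ll, 2 ll → 2 L_ : 2 ll (out of 4)
Combine (counts out of 4 × 4 = 16): erect/short (E_L_) = 3×2 = 6; erect/long (E_ll) = 3×2 = 6; drooping/short (eeL_) = 1×2 = 2; drooping/long (eell) = 1×2 = 2
Phenotype counts (out of 16): 6 erect/short, 6 erect/long, 2 drooping/short, 2 drooping/long
drooping/long: 2 out of 16 → fraction 1/8
Expected count = 1/8 × 1424 = 178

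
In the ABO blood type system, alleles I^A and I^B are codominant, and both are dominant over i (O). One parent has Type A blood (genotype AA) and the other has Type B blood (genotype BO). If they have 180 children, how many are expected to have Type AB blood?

Cross: AA × BO
Possible offspring genotypes: 2 AB, 2 AO
Blood type counts: 2 Type AB, 2 Type A
Probability of Type AB: 2/4 = 1/2
Expected count = 1/2 × 180 = 90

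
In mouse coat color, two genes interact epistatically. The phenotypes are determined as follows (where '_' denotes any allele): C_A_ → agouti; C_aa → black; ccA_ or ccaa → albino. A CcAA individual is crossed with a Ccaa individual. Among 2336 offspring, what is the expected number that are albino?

Cross: CcAA × Ccaa — consider each gene separately:
C gene: Cc × Cc → 1 CC, 2 Cc, 1 cc → 3 C_ : 1 cc (out of 4)
A gene: AA × aa → 4 Aa → 4 A_ (out of 4)
Genotype classes (out of 4 × 4 = 16): C_A_ = 3×4 = 12; ccA_ = 1×4 = 4
Apply the phenotype rules: C_A_ (12) → agouti; ccA_ (4) → albino
Phenotype counts (out of 16): 12 agouti, 4 albino
albino: 4 out of 16 → fraction 1/4
Expected count = 1/4 × 2336 = 584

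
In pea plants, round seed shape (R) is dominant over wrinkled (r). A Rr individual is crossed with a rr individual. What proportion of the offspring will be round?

Punnett square for Rr × rr:
Offspring genotypes: 2 Rr, 2 rr
round: 2, wrinkled: 2
round: 2 out of 4
Probability: 2/4 = 1/2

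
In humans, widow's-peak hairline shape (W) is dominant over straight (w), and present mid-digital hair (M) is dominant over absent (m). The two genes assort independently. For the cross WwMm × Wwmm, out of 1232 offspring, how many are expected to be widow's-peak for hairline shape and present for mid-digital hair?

Dihybrid cross WwMm × Wwmm — consider each gene separately:
hairline shape: Ww × Ww → 1 WW, 2 Ww, 1 ww → 3 W_ : 1 ww (out of 4)
mid-digital hair: Mm × mm → 2 Mm, 2 mm → 2 M_ : 2 mm (out of 4)
Looking for: widow's-peak (W_) and present (M_)
P(widow's-peak) = 3/4, P(present) = 2/4
P(both) = 3/4 × 2/4 = 6/16 = 3/8
Expected count = 3/8 × 1232 = 462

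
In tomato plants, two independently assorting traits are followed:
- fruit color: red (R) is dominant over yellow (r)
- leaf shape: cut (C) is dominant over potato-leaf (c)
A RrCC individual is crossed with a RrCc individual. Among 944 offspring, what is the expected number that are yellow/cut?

Dihybrid cross RrCC × RrCc — consider each gene separately:
fruit color: Rr × Rr → 1 RR, 2 Rr, 1 rr → 3 R_ : 1 rr (out of 4)
leaf shape: CC × Cc → 2 CC, 2 Cc → 4 C_ (out of 4)
Combine (counts out of 4 × 4 = 16): red/cut (R_C_) = 3×4 = 12; yellow/cut (rrC_) = 1×4 = 4
Phenotype counts (out of 16): 12 red/cut, 4 yellow/cut
yellow/cut: 4 out of 16 → fraction 1/4
Expected count = 1/4 × 944 = 236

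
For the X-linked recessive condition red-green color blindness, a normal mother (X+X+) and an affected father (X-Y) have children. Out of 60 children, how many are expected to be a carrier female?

Cross: X+X+ × X-Y
Offspring: 2 X+X-, 2 X+Y
Probability of a carrier female: 2/4 = 1/2
Expected count = 1/2 × 60 = 30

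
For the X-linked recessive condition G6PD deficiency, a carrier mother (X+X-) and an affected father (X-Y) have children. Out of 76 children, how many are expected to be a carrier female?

Cross: X+X- × X-Y
Offspring: 1 X+X-, 1 X+Y, 1 X-X-, 1 X-Y
Probability of a carrier female: 1/4
Expected count = 1/4 × 76 = 19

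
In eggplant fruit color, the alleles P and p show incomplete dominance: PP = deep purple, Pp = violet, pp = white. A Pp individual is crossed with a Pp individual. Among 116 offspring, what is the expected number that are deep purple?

Punnett square for Pp × Pp:
Offspring genotypes: 1 PP, 2 Pp, 1 pp
Phenotype counts: 1 deep purple, 2 violet, 1 white
deep purple: 1 out of 4 → fraction 1/4
Expected count = 1/4 × 116 = 29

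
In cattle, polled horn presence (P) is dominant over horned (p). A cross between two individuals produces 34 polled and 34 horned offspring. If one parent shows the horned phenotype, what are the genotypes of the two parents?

Observed offspring: 34 polled, 34 horned
The observed ratio simplifies to 1:1. One parent shows horned, so its genotype must be pp. A 1:1 offspring split requires the other parent to be heterozygous (Pp).
Parent genotypes: pp × Pp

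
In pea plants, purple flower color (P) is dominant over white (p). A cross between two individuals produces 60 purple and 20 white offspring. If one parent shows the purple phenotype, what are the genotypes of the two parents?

Observed offspring: 60 purple, 20 white
The observed ratio simplifies to 3:1. White (pp) offspring appear, so each parent must contribute one p allele. The parent stated to show purple carries P, so it is Pp. The other parent is then either Pp or pp: Pp × pp would give a 1:1 split, whereas Pp × Pp gives 3:1 — matching the data. So both parents are heterozygous (Pp × Pp).
Parent genotypes: Pp × Pp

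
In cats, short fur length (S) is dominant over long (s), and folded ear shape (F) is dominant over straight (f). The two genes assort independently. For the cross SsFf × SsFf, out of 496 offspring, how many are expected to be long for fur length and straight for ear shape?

Dihybrid cross SsFf × SsFf — consider each gene separately:
fur length: Ss × Ss → 1 SS, 2 Ss, 1 ss → 3 S_ : 1 ss (out of 4)
ear shape: Ff × Ff → 1 FF, 2 Ff, 1 ff → 3 F_ : 1 ff (out of 4)
Looking for: long (ss) and straight (ff)
P(long) = 1/4, P(straight) = 1/4
P(both) = 1/4 × 1/4 = 1/16
Expected count = 1/16 × 496 = 31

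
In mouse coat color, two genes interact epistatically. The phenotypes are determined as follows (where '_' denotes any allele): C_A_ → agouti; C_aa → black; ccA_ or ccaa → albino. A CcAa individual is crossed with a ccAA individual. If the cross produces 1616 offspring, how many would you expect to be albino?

Cross: CcAa × ccAA — consider each gene separately:
C gene: Cc × cc → 2 Cc, 2 cc → 2 C_ : 2 cc (out of 4)
A gene: Aa × AA → 2 AA, 2 Aa → 4 A_ (out of 4)
Genotype classes (out of 4 × 4 = 16): C_A_ = 2×4 = 8; ccA_ = 2×4 = 8
Apply the phenotype rules: C_A_ (8) → agouti; ccA_ (8) → albino
Phenotype counts (out of 16): 8 agouti, 8 albino
albino: 8 out of 16 → fraction 1/2
Expected count = 1/2 × 1616 = 808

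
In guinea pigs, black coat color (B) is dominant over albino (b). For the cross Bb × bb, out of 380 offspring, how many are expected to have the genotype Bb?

Punnett square for Bb × bb:
Offspring genotypes: 2 Bb, 2 bb
Total offspring: 4
Count with target: 2
Probability: 2/4 = 1/2
Expected count = 1/2 × 380 = 190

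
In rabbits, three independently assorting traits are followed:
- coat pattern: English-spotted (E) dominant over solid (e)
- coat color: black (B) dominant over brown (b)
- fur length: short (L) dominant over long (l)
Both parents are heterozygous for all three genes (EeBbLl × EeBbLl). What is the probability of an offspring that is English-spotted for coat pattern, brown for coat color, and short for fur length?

Trihybrid cross: EeBbLl × EeBbLl
Each trait segregates independently with a 3:1 phenotypic ratio, so each gene contributes 3/4 (dominant) or 1/4 (recessive).
Target: English-spotted (coat pattern), brown (coat color), short (fur length)
Probability = product of independent per-trait probabilities
= 3/4 × 1/4 × 3/4 = 9/64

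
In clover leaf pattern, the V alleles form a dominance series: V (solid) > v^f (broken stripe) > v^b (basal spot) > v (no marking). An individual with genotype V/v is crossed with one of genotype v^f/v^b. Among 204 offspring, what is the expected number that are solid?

Cross: V/v × v^f/v^b
Allele dominance: V > v^f > v^b > v
Offspring genotypes: 1 V/v^f, 1 V/v^b, 1 v^f/v, 1 v^b/v
Phenotype counts: 2 solid, 1 broken stripe, 1 basal spot
solid: 2 out of 4 → fraction 1/2
Expected count = 1/2 × 204 = 102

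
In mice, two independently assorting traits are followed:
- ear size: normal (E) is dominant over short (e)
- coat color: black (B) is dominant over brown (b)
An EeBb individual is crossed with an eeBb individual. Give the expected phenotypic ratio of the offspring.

Dihybrid cross EeBb × eeBb — consider each gene separately:
ear size: Ee × ee → 2 Ee, 2 ee → 2 E_ : 2 ee (out of 4)
coat color: Bb × Bb → 1 BB, 2 Bb, 1 bb → 3 B_ : 1 bb (out of 4)
Combine (counts out of 4 × 4 = 16): normal/black (E_B_) = 2×3 = 6; normal/brown (E_bb) = 2×1 = 2; short/black (eeB_) = 2×3 = 6; short/brown (eebb) = 2×1 = 2
Phenotype counts (out of 16): 6 normal/black, 2 normal/brown, 6 short/black, 2 short/brown
Ratio: 3 normal/black : 1 normal/brown : 3 short/black : 1 short/brown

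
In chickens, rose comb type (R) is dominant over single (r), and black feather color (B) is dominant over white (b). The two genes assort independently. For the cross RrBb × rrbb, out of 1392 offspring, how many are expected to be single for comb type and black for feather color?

Dihybrid cross RrBb × rrbb — consider each gene separately:
comb type: Rr × rr → 2 Rr, 2 rr → 2 R_ : 2 rr (out of 4)
feather color: Bb × bb → 2 Bb, 2 bb → 2 B_ : 2 bb (out of 4)
Looking for: single (rr) and black (B_)
P(single) = 2/4, P(black) = 2/4
P(both) = 2/4 × 2/4 = 4/16 = 1/4
Expected count = 1/4 × 1392 = 348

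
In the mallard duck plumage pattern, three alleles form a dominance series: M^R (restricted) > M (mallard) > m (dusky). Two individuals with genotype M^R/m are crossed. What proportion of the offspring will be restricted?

Cross: M^R/m × M^R/m
Allele dominance: M^R > M > m
Offspring genotypes: 1 M^R/M^R, 2 M^R/m, 1 m/m
Phenotype counts: 3 restricted, 1 dusky
restricted: 3 out of 4
Probability: 3/4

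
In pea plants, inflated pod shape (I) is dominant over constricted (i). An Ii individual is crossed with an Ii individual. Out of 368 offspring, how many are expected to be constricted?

Punnett square for Ii × Ii:
Offspring genotypes: 1 II, 2 Ii, 1 ii
inflated: 3, constricted: 1
constricted: 1 out of 4 → fraction 1/4
Expected count = 1/4 × 368 = 92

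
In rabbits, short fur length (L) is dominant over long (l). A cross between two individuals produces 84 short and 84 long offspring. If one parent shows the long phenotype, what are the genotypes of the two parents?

Observed offspring: 84 short, 84 long
The observed ratio simplifies to 1:1. One parent shows long, so its genotype must be ll. A 1:1 offspring split requires the other parent to be heterozygous (Ll).
Parent genotypes: ll × Ll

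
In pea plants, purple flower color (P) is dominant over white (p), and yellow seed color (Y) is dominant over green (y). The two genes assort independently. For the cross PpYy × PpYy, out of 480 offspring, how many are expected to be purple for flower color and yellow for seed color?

Dihybrid cross PpYy × PpYy — consider each gene separately:
flower color: Pp × Pp → 1 PP, 2 Pp, 1 pp → 3 P_ : 1 pp (out of 4)
seed color: Yy × Yy → 1 YY, 2 Yy, 1 yy → 3 Y_ : 1 yy (out of 4)
Looking for: purple (P_) and yellow (Y_)
P(purple) = 3/4, P(yellow) = 3/4
P(both) = 3/4 × 3/4 = 9/16
Expected count = 9/16 × 480 = 270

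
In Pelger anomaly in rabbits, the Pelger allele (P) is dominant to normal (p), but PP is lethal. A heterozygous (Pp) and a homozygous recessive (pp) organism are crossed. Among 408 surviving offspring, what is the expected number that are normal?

Cross: Pp × pp
Punnett square offspring (before lethality): 2 Pp, 2 pp
No PP offspring are produced in this cross.
normal: 2 out of 4 → fraction 1/2
Expected count = 1/2 × 408 = 204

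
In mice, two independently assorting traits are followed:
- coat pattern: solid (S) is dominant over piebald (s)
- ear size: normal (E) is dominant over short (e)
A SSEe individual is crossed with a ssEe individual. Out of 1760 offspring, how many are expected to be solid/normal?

Dihybrid cross SSEe × ssEe — consider each gene separately:
coat pattern: SS × ss → 4 Ss → 4 S_ (out of 4)
ear size: Ee × Ee → 1 EE, 2 Ee, 1 ee → 3 E_ : 1 ee (out of 4)
Combine (counts out of 4 × 4 = 16): solid/normal (S_E_) = 4×3 = 12; solid/short (S_ee) = 4×1 = 4
Phenotype counts (out of 16): 12 solid/normal, 4 solid/short
solid/normal: 12 out of 16 → fraction 3/4
Expected count = 3/4 × 1760 = 1320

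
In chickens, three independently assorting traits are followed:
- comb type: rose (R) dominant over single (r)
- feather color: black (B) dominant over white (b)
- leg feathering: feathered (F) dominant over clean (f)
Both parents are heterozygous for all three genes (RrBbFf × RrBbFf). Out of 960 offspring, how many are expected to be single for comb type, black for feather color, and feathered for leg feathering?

Trihybrid cross: RrBbFf × RrBbFf
Each trait segregates independently with a 3:1 phenotypic ratio, so each gene contributes 3/4 (dominant) or 1/4 (recessive).
Target: single (comb type), black (feather color), feathered (leg feathering)
Probability = product of independent per-trait probabilities
= 1/4 × 3/4 × 3/4 = 9/64
Expected count = 9/64 × 960 = 135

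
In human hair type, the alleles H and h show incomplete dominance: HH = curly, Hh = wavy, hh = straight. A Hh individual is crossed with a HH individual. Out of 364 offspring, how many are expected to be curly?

Punnett square for Hh × HH:
Offspring genotypes: 2 HH, 2 Hh
Phenotype counts: 2 curly, 2 wavy
curly: 2 out of 4 → fraction 1/2
Expected count = 1/2 × 364 = 182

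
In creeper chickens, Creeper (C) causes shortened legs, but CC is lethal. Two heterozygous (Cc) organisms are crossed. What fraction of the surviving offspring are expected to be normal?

Cross: Cc × Cc
Punnett square offspring (before lethality): 1 CC, 2 Cc, 1 cc
The CC genotype is lethal (embryos die); surviving offspring: 2 Cc, 1 cc
normal: 1 out of 3
Probability: 1/3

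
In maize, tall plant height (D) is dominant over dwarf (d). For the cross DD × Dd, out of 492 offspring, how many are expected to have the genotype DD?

Punnett square for DD × Dd:
Offspring genotypes: 2 DD, 2 Dd
Total offspring: 4
Count with target: 2
Probability: 2/4 = 1/2
Expected count = 1/2 × 492 = 246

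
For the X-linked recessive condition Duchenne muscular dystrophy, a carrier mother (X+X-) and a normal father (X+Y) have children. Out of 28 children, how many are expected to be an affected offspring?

Cross: X+X- × X+Y
Offspring: 1 X+X+, 1 X+Y, 1 X+X-, 1 X-Y
Probability of an affected offspring: 1/4
Expected count = 1/4 × 28 = 7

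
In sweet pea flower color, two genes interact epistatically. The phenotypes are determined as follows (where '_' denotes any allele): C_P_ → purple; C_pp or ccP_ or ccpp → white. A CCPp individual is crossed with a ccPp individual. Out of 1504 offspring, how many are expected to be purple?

Cross: CCPp × ccPp — consider each gene separately:
C gene: CC × cc → 4 Cc → 4 C_ (out of 4)
P gene: Pp × Pp → 1 PP, 2 Pp, 1 pp → 3 P_ : 1 pp (out of 4)
Genotype classes (out of 4 × 4 = 16): C_P_ = 4×3 = 12; C_pp = 4×1 = 4
Apply the phenotype rules: C_P_ (12) → purple; C_pp (4) → white
Phenotype counts (out of 16): 12 purple, 4 white
purple: 12 out of 16 → fraction 3/4
Expected count = 3/4 × 1504 = 1128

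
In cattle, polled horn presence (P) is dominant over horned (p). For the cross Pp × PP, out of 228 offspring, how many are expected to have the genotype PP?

Punnett square for Pp × PP:
Offspring genotypes: 2 PP, 2 Pp
Total offspring: 4
Count with target: 2
Probability: 2/4 = 1/2
Expected count = 1/2 × 228 = 114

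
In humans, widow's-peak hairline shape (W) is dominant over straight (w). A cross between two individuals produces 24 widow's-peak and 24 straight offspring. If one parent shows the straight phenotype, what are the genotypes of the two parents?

Observed offspring: 24 widow's-peak, 24 straight
The observed ratio simplifies to 1:1. One parent shows straight, so its genotype must be ww. A 1:1 offspring split requires the other parent to be heterozygous (Ww).
Parent genotypes: ww × Ww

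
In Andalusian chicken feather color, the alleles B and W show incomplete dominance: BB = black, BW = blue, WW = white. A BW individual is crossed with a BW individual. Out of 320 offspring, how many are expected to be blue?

Punnett square for BW × BW:
Offspring genotypes: 1 BB, 2 BW, 1 WW
Phenotype counts: 1 black, 2 blue, 1 white
blue: 2 out of 4 → fraction 1/2
Expected count = 1/2 × 320 = 160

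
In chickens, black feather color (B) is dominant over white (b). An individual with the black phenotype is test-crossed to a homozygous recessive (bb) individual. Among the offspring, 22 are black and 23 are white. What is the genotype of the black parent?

Test cross: ? × bb
Offspring: 22 black, 23 white — approximately 1:1.
A 1:1 ratio in a test cross indicates the unknown parent is heterozygous (Bb).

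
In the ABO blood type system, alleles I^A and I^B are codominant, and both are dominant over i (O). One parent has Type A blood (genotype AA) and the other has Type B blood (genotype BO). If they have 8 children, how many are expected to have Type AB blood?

Cross: AA × BO
Possible offspring genotypes: 2 AB, 2 AO
Blood type counts: 2 Type AB, 2 Type A
Probability of Type AB: 2/4 = 1/2
Expected count = 1/2 × 8 = 4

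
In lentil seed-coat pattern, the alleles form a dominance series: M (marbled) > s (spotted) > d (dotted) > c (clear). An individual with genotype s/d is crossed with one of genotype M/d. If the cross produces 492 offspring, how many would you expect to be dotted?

Cross: s/d × M/d
Allele dominance: M > s > d > c
Offspring genotypes: 1 M/s, 1 s/d, 1 M/d, 1 d/d
Phenotype counts: 2 marbled, 1 spotted, 1 dotted
dotted: 1 out of 4 → fraction 1/4
Expected count = 1/4 × 492 = 123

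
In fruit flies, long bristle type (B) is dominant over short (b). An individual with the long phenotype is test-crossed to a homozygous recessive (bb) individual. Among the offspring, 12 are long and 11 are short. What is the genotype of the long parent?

Test cross: ? × bb
Offspring: 12 long, 11 short — approximately 1:1.
A 1:1 ratio in a test cross indicates the unknown parent is heterozygous (Bb).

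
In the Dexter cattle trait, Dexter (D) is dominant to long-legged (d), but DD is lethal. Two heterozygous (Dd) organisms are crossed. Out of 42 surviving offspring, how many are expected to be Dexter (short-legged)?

Cross: Dd × Dd
Punnett square offspring (before lethality): 1 DD, 2 Dd, 1 dd
The DD genotype is lethal (embryos die); surviving offspring: 2 Dd, 1 dd
Dexter (short-legged): 2 out of 3 → fraction 2/3
Expected count = 2/3 × 42 = 28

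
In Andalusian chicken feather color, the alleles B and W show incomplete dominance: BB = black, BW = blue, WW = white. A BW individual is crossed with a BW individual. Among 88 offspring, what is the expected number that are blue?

Punnett square for BW × BW:
Offspring genotypes: 1 BB, 2 BW, 1 WW
Phenotype counts: 1 black, 2 blue, 1 white
blue: 2 out of 4 → fraction 1/2
Expected count = 1/2 × 88 = 44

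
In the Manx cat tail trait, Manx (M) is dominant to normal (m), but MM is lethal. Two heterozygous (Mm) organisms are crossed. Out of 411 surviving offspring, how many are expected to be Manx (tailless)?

Cross: Mm × Mm
Punnett square offspring (before lethality): 1 MM, 2 Mm, 1 mm
The MM genotype is lethal (embryos die); surviving offspring: 2 Mm, 1 mm
Manx (tailless): 2 out of 3 → fraction 2/3
Expected count = 2/3 × 411 = 274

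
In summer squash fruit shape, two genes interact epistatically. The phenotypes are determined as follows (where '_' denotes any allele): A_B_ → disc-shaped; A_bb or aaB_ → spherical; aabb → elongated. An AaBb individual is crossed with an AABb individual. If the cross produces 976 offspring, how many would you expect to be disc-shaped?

Cross: AaBb × AABb — consider each gene separately:
A gene: Aa × AA → 2 AA, 2 Aa → 4 A_ (out of 4)
B gene: Bb × Bb → 1 BB, 2 Bb, 1 bb → 3 B_ : 1 bb (out of 4)
Genotype classes (out of 4 × 4 = 16): A_B_ = 4×3 = 12; A_bb = 4×1 = 4
Apply the phenotype rules: A_B_ (12) → disc-shaped; A_bb (4) → spherical
Phenotype counts (out of 16): 12 disc-shaped, 4 spherical
disc-shaped: 12 out of 16 → fraction 3/4
Expected count = 3/4 × 976 = 732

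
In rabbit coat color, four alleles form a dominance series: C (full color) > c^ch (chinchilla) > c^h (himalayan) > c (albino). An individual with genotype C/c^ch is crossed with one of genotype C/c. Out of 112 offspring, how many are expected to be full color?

Cross: C/c^ch × C/c
Allele dominance: C > c^ch > c^h > c
Offspring genotypes: 1 C/C, 1 C/c, 1 C/c^ch, 1 c^ch/c
Phenotype counts: 3 full color, 1 chinchilla
full color: 3 out of 4 → fraction 3/4
Expected count = 3/4 × 112 = 84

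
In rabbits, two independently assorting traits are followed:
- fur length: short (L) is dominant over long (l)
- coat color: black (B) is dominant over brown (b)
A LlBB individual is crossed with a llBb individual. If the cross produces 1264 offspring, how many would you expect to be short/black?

Dihybrid cross LlBB × llBb — consider each gene separately:
fur length: Ll × ll → 2 Ll, 2 ll → 2 L_ : 2 ll (out of 4)
coat color: BB × Bb → 2 BB, 2 Bb → 4 B_ (out of 4)
Combine (counts out of 4 × 4 = 16): short/black (L_B_) = 2×4 = 8; long/black (llB_) = 2×4 = 8
Phenotype counts (out of 16): 8 short/black, 8 long/black
short/black: 8 out of 16 → fraction 1/2
Expected count = 1/2 × 1264 = 632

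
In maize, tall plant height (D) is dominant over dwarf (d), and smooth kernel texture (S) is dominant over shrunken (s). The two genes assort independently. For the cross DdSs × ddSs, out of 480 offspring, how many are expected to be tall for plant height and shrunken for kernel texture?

Dihybrid cross DdSs × ddSs — consider each gene separately:
plant height: Dd × dd → 2 Dd, 2 dd → 2 D_ : 2 dd (out of 4)
kernel texture: Ss × Ss → 1 SS, 2 Ss, 1 ss → 3 S_ : 1 ss (out of 4)
Looking for: tall (D_) and shrunken (ss)
P(tall) = 2/4, P(shrunken) = 1/4
P(both) = 2/4 × 1/4 = 2/16 = 1/8
Expected count = 1/8 × 480 = 60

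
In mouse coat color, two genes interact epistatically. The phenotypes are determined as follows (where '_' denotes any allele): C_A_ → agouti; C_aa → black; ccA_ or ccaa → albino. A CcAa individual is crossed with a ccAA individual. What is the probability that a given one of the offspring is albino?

Cross: CcAa × ccAA — consider each gene separately:
C gene: Cc × cc → 2 Cc, 2 cc → 2 C_ : 2 cc (out of 4)
A gene: Aa × AA → 2 AA, 2 Aa → 4 A_ (out of 4)
Genotype classes (out of 4 × 4 = 16): C_A_ = 2×4 = 8; ccA_ = 2×4 = 8
Apply the phenotype rules: C_A_ (8) → agouti; ccA_ (8) → albino
Phenotype counts (out of 16): 8 agouti, 8 albino
albino: 8 out of 16
Probability: 8/16 = 1/2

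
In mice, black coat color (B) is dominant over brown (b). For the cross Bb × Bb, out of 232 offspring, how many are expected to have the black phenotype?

Punnett square for Bb × Bb:
Offspring genotypes: 1 BB, 2 Bb, 1 bb
Total offspring: 4
Count with target: 3
Probability: 3/4
Expected count = 3/4 × 232 = 174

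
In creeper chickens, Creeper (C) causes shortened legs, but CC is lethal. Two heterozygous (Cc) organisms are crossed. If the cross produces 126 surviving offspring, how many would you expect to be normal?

Cross: Cc × Cc
Punnett square offspring (before lethality): 1 CC, 2 Cc, 1 cc
The CC genotype is lethal (embryos die); surviving offspring: 2 Cc, 1 cc
normal: 1 out of 3 → fraction 1/3
Expected count = 1/3 × 126 = 42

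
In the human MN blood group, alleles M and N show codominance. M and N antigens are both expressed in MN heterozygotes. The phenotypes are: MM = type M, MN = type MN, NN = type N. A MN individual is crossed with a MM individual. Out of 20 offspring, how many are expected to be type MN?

Punnett square for MN × MM:
Offspring genotypes: 2 MM, 2 MN
Phenotype counts: 2 type M, 2 type MN
type MN: 2 out of 4 → fraction 1/2
Expected count = 1/2 × 20 = 10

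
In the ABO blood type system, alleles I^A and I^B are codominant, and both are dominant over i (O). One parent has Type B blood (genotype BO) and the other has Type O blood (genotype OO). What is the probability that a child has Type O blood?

Cross: BO × OO
Possible offspring genotypes: 2 BO, 2 OO
Blood type counts: 2 Type B, 2 Type O
Probability of Type O: 2/4 = 1/2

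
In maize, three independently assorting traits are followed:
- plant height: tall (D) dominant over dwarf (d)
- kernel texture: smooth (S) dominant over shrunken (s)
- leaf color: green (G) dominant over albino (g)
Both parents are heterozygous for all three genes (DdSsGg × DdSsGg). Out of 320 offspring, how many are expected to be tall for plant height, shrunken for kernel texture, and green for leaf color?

Trihybrid cross: DdSsGg × DdSsGg
Each trait segregates independently with a 3:1 phenotypic ratio, so each gene contributes 3/4 (dominant) or 1/4 (recessive).
Target: tall (plant height), shrunken (kernel texture), green (leaf color)
Probability = product of independent per-trait probabilities
= 3/4 × 1/4 × 3/4 = 9/64
Expected count = 9/64 × 320 = 45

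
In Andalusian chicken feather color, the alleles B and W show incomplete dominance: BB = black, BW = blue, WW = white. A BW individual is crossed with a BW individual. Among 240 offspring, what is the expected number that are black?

Punnett square for BW × BW:
Offspring genotypes: 1 BB, 2 BW, 1 WW
Phenotype counts: 1 black, 2 blue, 1 white
black: 1 out of 4 → fraction 1/4
Expected count = 1/4 × 240 = 60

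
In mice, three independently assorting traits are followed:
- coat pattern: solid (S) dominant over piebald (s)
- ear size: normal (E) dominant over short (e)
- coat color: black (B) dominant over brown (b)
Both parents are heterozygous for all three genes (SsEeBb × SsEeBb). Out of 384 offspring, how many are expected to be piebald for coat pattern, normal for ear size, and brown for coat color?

Trihybrid cross: SsEeBb × SsEeBb
Each trait segregates independently with a 3:1 phenotypic ratio, so each gene contributes 3/4 (dominant) or 1/4 (recessive).
Target: piebald (coat pattern), normal (ear size), brown (coat color)
Probability = product of independent per-trait probabilities
= 1/4 × 3/4 × 1/4 = 3/64
Expected count = 3/64 × 384 = 18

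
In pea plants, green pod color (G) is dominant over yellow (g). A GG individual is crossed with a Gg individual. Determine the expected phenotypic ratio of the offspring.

Punnett square for GG × Gg:
Offspring genotypes: 2 GG, 2 Gg
green: 4, yellow: 0
Ratio: all green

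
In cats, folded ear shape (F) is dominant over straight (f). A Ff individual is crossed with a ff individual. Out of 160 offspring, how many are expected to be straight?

Punnett square for Ff × ff:
Offspring genotypes: 2 Ff, 2 ff
folded: 2, straight: 2
straight: 2 out of 4 → fraction 1/2
Expected count = 1/2 × 160 = 80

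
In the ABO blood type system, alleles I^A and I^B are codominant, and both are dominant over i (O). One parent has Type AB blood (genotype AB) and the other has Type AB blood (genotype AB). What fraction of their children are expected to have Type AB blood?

Cross: AB × AB
Possible offspring genotypes: 1 AA, 2 AB, 1 BB
Blood type counts: 1 Type A, 2 Type AB, 1 Type B
Probability of Type AB: 2/4 = 1/2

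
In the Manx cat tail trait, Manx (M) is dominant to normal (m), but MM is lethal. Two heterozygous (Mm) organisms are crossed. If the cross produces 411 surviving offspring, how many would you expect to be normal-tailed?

Cross: Mm × Mm
Punnett square offspring (before lethality): 1 MM, 2 Mm, 1 mm
The MM genotype is lethal (embryos die); surviving offspring: 2 Mm, 1 mm
normal-tailed: 1 out of 3 → fraction 1/3
Expected count = 1/3 × 411 = 137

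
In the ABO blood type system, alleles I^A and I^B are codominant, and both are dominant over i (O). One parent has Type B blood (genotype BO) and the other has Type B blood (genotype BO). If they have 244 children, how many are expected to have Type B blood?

Cross: BO × BO
Possible offspring genotypes: 1 BB, 2 BO, 1 OO
Blood type counts: 3 Type B, 1 Type O
Probability of Type B: 3/4
Expected count = 3/4 × 244 = 183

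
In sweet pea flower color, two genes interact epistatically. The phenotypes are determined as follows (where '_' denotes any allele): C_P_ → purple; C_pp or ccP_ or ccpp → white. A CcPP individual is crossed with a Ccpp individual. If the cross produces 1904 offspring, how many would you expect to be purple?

Cross: CcPP × Ccpp — consider each gene separately:
C gene: Cc × Cc → 1 CC, 2 Cc, 1 cc → 3 C_ : 1 cc (out of 4)
P gene: PP × pp → 4 Pp → 4 P_ (out of 4)
Genotype classes (out of 4 × 4 = 16): C_P_ = 3×4 = 12; ccP_ = 1×4 = 4
Apply the phenotype rules: C_P_ (12) → purple; ccP_ (4) → white
Phenotype counts (out of 16): 12 purple, 4 white
purple: 12 out of 16 → fraction 3/4
Expected count = 3/4 × 1904 = 1428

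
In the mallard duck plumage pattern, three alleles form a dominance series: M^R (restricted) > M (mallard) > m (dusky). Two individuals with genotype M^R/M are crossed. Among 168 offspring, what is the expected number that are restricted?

Cross: M^R/M × M^R/M
Allele dominance: M^R > M > m
Offspring genotypes: 1 M^R/M^R, 2 M^R/M, 1 M/M
Phenotype counts: 3 restricted, 1 mallard
restricted: 3 out of 4 → fraction 3/4
Expected count = 3/4 × 168 = 126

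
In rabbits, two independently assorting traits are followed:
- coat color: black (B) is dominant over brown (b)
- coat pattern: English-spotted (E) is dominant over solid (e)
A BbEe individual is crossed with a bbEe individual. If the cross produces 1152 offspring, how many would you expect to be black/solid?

Dihybrid cross BbEe × bbEe — consider each gene separately:
coat color: Bb × bb → 2 Bb, 2 bb → 2 B_ : 2 bb (out of 4)
coat pattern: Ee × Ee → 1 EE, 2 Ee, 1 ee → 3 E_ : 1 ee (out of 4)
Combine (counts out of 4 × 4 = 16): black/English-spotted (B_E_) = 2×3 = 6; black/solid (B_ee) = 2×1 = 2; brown/English-spotted (bbE_) = 2×3 = 6; brown/solid (bbee) = 2×1 = 2
Phenotype counts (out of 16): 6 black/English-spotted, 2 black/solid, 6 brown/English-spotted, 2 brown/solid
black/solid: 2 out of 16 → fraction 1/8
Expected count = 1/8 × 1152 = 144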